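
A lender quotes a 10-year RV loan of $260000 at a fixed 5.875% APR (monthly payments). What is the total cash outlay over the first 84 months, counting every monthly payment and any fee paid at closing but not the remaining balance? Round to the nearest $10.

$241,100

At 5.875% the monthly rate is 0.0048958, so the payment is 260,000 × 0.0048958 / (1 − 1.0048958^−120) = $2,870.24.
Total outlay = 84 × $2,870.24 = $241,100.16.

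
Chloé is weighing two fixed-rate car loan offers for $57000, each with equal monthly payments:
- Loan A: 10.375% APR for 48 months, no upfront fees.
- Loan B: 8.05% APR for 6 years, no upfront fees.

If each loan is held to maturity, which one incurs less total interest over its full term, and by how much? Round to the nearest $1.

Loan A by $2,171

Loan A: monthly rate = 10.375%/12 = 0.0086458; payment = 57,000 × 0.0086458 / (1 − (1+0.0086458)^−48) = $1,455.95.
Total interest on Loan A = 48 × $1,455.95 − $57,000 = $12,885.60.
Loan B: monthly rate = 8.05%/12 = 0.0067083; payment = 57,000 × 0.0067083 / (1 − (1+0.0067083)^−72) = $1,000.79.
Total interest on Loan B = 72 × $1,000.79 − $57,000 = $15,056.88.
Loan A is lower by $2,171.28.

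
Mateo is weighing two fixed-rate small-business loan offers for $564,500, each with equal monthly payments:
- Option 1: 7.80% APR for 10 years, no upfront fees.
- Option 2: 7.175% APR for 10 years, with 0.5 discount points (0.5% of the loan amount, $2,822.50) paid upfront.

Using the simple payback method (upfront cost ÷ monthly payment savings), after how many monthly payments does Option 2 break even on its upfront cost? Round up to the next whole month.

Option 1: at 7.80% the monthly rate is 0.0065000, so the payment is 564,500 × 0.0065000 / (1 − 1.0065000^−120) = $6,789.43.
Option 2: monthly rate = 7.175%/12 = 0.0059792; payment = 564,500 × 0.0059792 / (1 − (1+0.0059792)^−120) = $6,605.35.
Monthly savings = $6,789.43 − $6,605.35 = $184.08.
Break-even = $2,822.50 / $184.08 = 15.33 → 16 months.

16 months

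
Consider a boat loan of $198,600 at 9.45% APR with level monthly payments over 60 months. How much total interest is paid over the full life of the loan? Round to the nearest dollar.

At 9.45% the monthly rate is 0.0078750, so the payment is 198,600 × 0.0078750 / (1 − 1.0078750^−60) = $4,166.12.
Total paid = 60 × $4,166.12 = $249,967.20; interest = $249,967.20 − $198,600 = $51,367.20.

$51,367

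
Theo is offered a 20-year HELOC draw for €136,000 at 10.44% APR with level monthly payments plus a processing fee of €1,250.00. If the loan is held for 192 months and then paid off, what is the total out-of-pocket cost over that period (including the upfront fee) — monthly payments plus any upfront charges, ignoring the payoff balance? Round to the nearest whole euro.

€260,895

At 10.44% the monthly rate is 0.0087000, so the payment is 136,000 × 0.0087000 / (1 − 1.0087000^−240) = €1,352.32.
Total outlay = 192 × €1,352.32 + €1,250.00 = €260,895.44.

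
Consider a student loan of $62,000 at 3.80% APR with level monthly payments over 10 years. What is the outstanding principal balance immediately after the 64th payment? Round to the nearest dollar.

$31,864

With monthly rate i = 3.8%/12 = 0.0031667, the balance after k of n payments is P · [(1+i)^n − (1+i)^k] / [(1+i)^n − 1].
(1+0.0031667)^120 = 1.46140690 and (1+0.0031667)^64 = 1.22427209, so the balance is 62,000 × (1.46140690 − 1.22427209) / (1.46140690 − 1) = $31,864.19.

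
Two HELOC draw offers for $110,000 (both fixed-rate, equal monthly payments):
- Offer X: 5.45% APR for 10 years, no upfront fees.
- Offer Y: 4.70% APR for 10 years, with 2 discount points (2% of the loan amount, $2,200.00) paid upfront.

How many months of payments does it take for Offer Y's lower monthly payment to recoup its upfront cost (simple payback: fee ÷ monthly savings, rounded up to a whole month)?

Offer X: at 5.45% the monthly rate is 0.0045417, so the payment is 110,000 × 0.0045417 / (1 − 1.0045417^−120) = $1,191.07.
Offer Y: monthly rate = 4.7%/12 = 0.0039167; payment = 110,000 × 0.0039167 / (1 − (1+0.0039167)^−120) = $1,150.66.
Monthly savings = $1,191.07 − $1,150.66 = $40.41.
Break-even = $2,200.00 / $40.41 = 54.44 → 55 months.

55 months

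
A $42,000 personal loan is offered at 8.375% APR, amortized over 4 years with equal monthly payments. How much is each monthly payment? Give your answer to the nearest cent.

$1,032.75

At 8.375% the monthly rate is 0.0069792, so the payment is 42,000 × 0.0069792 / (1 − 1.0069792^−48) = $1,032.75.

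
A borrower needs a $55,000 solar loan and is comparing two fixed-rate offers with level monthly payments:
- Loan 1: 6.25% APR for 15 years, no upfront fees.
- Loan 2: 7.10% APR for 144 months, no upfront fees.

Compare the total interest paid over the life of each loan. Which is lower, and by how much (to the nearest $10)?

Loan 1: at 6.25% the monthly rate is 0.0052083, so the payment is 55,000 × 0.0052083 / (1 − 1.0052083^−180) = $471.58.
Total interest on Loan 1 = 180 × $471.58 − $55,000 = $29,884.40.
Loan 2: monthly rate = 7.1%/12 = 0.0059167; payment = 55,000 × 0.0059167 / (1 − (1+0.0059167)^−144) = $568.55.
Total interest on Loan 2 = 144 × $568.55 − $55,000 = $26,871.20.
Loan 2 is lower by $3,013.20.

Loan 2 by $3,010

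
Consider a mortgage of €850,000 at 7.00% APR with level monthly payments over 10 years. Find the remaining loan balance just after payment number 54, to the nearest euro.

With monthly rate i = 7%/12 = 0.0058333, the balance after k of n payments is P · [(1+i)^n − (1+i)^k] / [(1+i)^n − 1].
(1+0.0058333)^120 = 2.00966138 and (1+0.0058333)^54 = 1.36900583, so the balance is 850,000 × (2.00966138 − 1.36900583) / (2.00966138 − 1) = €539,346.38.

€539,346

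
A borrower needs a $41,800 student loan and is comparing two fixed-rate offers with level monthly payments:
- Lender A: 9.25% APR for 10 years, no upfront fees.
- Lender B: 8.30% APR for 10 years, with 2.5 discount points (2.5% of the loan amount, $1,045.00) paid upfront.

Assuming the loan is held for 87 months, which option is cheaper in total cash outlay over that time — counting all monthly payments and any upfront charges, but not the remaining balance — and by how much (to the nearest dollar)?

Lender B by $815

Lender A: at 9.25% the monthly rate is 0.0077083, so the payment is 41,800 × 0.0077083 / (1 − 1.0077083^−120) = $535.18.
Lender B: monthly rate = 8.3%/12 = 0.0069167; payment = 41,800 × 0.0069167 / (1 − (1+0.0069167)^−120) = $513.80.
Over 87 months: Lender A costs 87 × $535.18 = $46,560.66; Lender B costs 87 × $513.80 + $1,045.00 = $45,745.60.
Lender B is cheaper by $46,560.66 − $45,745.60 = $815.06.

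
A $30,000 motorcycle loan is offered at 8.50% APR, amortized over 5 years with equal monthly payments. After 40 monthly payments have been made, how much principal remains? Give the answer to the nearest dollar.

$11,440

With monthly rate i = 8.5%/12 = 0.0070833, the balance after k of n payments is P · [(1+i)^n − (1+i)^k] / [(1+i)^n − 1].
(1+0.0070833)^60 = 1.52730060 and (1+0.0070833)^40 = 1.32622237, so the balance is 30,000 × (1.52730060 − 1.32622237) / (1.52730060 − 1) = $11,440.05.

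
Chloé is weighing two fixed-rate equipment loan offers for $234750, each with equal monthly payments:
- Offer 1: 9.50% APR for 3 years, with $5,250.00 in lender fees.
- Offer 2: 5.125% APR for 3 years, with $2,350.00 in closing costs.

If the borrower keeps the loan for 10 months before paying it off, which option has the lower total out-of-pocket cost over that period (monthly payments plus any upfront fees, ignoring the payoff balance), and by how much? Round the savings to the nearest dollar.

Offer 1: at 9.50% the monthly rate is 0.0079167, so the payment is 234,750 × 0.0079167 / (1 − 1.0079167^−36) = $7,519.73.
Offer 2: at 5.125% the monthly rate is 0.0042708, so the payment is 234,750 × 0.0042708 / (1 − 1.0042708^−36) = $7,048.85.
Over 10 months: Offer 1 costs 10 × $7,519.73 + $5,250.00 = $80,447.30; Offer 2 costs 10 × $7,048.85 + $2,350.00 = $72,838.50.
Offer 2 is cheaper by $80,447.30 − $72,838.50 = $7,608.80.

Offer 2 by $7,609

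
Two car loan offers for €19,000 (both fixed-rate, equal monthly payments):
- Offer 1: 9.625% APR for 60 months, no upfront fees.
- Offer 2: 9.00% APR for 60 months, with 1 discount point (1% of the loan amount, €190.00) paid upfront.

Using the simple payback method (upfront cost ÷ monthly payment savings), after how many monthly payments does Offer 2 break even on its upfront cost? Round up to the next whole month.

Offer 1: monthly rate = 9.625%/12 = 0.0080208; payment = 19,000 × 0.0080208 / (1 − (1+0.0080208)^−60) = €400.20.
Offer 2: monthly rate = 9%/12 = 0.0075000; payment = 19,000 × 0.0075000 / (1 − (1+0.0075000)^−60) = €394.41.
Monthly savings = €400.20 − €394.41 = €5.79.
Break-even = €190.00 / €5.79 = 32.82 → 33 months.

33 months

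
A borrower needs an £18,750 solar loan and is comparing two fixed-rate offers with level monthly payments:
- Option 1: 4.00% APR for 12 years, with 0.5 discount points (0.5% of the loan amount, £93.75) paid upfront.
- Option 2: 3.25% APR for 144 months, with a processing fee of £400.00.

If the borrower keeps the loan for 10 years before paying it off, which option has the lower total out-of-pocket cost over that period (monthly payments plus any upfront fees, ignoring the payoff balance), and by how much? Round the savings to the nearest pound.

Option 1: at 4.00% the monthly rate is 0.0033333, so the payment is 18,750 × 0.0033333 / (1 − 1.0033333^−144) = £164.16.
Option 2: monthly rate = 3.25%/12 = 0.0027083; payment = 18,750 × 0.0027083 / (1 − (1+0.0027083)^−144) = £157.42.
Over 120 months: Option 1 costs 120 × £164.16 + £93.75 = £19,792.95; Option 2 costs 120 × £157.42 + £400.00 = £19,290.40.
Option 2 is cheaper by £19,792.95 − £19,290.40 = £502.55.

Option 2 by £503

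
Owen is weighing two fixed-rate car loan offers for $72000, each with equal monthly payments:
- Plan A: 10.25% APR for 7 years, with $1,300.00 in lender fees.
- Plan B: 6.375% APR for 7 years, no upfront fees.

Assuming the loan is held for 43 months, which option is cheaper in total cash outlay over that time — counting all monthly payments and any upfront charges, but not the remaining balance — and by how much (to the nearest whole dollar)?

Plan A: monthly rate = 10.25%/12 = 0.0085417; payment = 72,000 × 0.0085417 / (1 − (1+0.0085417)^−84) = $1,204.61.
Plan B: at 6.375% the monthly rate is 0.0053125, so the payment is 72,000 × 0.0053125 / (1 − 1.0053125^−84) = $1,064.81.
Over 43 months: Plan A costs 43 × $1,204.61 + $1,300.00 = $53,098.23; Plan B costs 43 × $1,064.81 = $45,786.83.
Plan B is cheaper by $53,098.23 − $45,786.83 = $7,311.40.

Plan B by $7,311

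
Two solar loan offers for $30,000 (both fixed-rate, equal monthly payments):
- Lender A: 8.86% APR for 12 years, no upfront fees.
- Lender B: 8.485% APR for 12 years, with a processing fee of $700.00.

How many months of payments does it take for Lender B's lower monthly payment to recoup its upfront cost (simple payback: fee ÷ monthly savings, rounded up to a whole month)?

112 months

Lender A: at 8.86% the monthly rate is 0.0073833, so the payment is 30,000 × 0.0073833 / (1 − 1.0073833^−144) = $339.05.
Lender B: monthly rate = 8.485%/12 = 0.0070708; payment = 30,000 × 0.0070708 / (1 − (1+0.0070708)^−144) = $332.77.
Monthly savings = $339.05 − $332.77 = $6.28.
Break-even = $700.00 / $6.28 = 111.46 → 112 months.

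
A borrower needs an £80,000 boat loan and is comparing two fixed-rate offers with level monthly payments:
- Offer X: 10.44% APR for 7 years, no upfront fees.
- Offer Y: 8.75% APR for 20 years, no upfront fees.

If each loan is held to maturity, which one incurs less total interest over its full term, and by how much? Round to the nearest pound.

Offer X by £56,579

Offer X: monthly rate = 10.44%/12 = 0.0087000; payment = 80,000 × 0.0087000 / (1 − (1+0.0087000)^−84) = £1,346.35.
Total interest on Offer X = 84 × £1,346.35 − £80,000 = £33,093.40.
Offer Y: at 8.75% the monthly rate is 0.0072917, so the payment is 80,000 × 0.0072917 / (1 − 1.0072917^−240) = £706.97.
Total interest on Offer Y = 240 × £706.97 − £80,000 = £89,672.80.
Offer X is lower by £56,579.40.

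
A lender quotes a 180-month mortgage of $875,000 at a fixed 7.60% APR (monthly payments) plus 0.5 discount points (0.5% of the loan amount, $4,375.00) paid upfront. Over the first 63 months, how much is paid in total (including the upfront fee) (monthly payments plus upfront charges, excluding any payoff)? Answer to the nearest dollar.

$518,528

Monthly rate = 7.6%/12 = 0.0063333; payment = 875,000 × 0.0063333 / (1 − (1+0.0063333)^−180) = $8,161.16.
Total outlay = 63 × $8,161.16 + $4,375.00 = $518,528.08.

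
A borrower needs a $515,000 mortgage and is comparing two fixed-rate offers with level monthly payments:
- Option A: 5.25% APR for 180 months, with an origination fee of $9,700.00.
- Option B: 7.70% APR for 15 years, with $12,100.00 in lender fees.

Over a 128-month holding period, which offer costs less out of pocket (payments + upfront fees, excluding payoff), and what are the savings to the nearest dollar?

Option A by $91,086

Option A: monthly rate = 5.25%/12 = 0.0043750; payment = 515,000 × 0.0043750 / (1 − (1+0.0043750)^−180) = $4,139.97.
Option B: monthly rate = 7.7%/12 = 0.0064167; payment = 515,000 × 0.0064167 / (1 − (1+0.0064167)^−180) = $4,832.83.
Over 128 months: Option A costs 128 × $4,139.97 + $9,700.00 = $539,616.16; Option B costs 128 × $4,832.83 + $12,100.00 = $630,702.24.
Option A is cheaper by $630,702.24 − $539,616.16 = $91,086.08.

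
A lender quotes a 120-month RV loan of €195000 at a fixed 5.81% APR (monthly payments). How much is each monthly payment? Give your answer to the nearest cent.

Monthly rate = 5.81%/12 = 0.0048417; payment = 195,000 × 0.0048417 / (1 − (1+0.0048417)^−120) = €2,146.34.

€2,146.34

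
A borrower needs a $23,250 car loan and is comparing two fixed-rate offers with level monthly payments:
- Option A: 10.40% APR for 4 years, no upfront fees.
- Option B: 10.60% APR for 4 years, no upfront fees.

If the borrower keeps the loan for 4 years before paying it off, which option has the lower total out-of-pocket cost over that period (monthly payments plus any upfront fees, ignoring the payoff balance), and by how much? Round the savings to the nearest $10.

Option A by $110

Option A: at 10.40% the monthly rate is 0.0086667, so the payment is 23,250 × 0.0086667 / (1 − 1.0086667^−48) = $594.16.
Option B: at 10.60% the monthly rate is 0.0088333, so the payment is 23,250 × 0.0088333 / (1 − 1.0088333^−48) = $596.40.
Over 48 months: Option A costs 48 × $594.16 = $28,519.68; Option B costs 48 × $596.40 = $28,627.20.
Option A is cheaper by $28,627.20 − $28,519.68 = $107.52.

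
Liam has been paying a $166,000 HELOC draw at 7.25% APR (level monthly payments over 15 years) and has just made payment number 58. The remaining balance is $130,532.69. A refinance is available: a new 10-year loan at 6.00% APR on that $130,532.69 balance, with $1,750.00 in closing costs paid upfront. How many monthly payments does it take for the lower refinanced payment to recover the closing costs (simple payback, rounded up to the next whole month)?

27 months

Current payment = 166,000 × 7.25%/12 / (1 − (1+0.0060417)^−180) = $1,515.35.
Refinanced payment = 130,532.69 × 0.0050000 / (1 − (1+0.0050000)^−120) = $1,449.18.
Monthly savings = $1,515.35 − $1,449.18 = $66.17.
Break-even = $1,750.00 / $66.17 = 26.45 → 27 months.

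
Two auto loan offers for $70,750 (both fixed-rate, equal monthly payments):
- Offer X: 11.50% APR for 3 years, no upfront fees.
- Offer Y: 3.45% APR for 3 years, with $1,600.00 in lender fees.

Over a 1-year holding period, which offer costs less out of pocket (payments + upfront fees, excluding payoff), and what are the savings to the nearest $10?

Offer X: monthly rate = 11.5%/12 = 0.0095833; payment = 70,750 × 0.0095833 / (1 − (1+0.0095833)^−36) = $2,333.05.
Offer Y: at 3.45% the monthly rate is 0.0028750, so the payment is 70,750 × 0.0028750 / (1 − 1.0028750^−36) = $2,071.56.
Over 12 months: Offer X costs 12 × $2,333.05 = $27,996.60; Offer Y costs 12 × $2,071.56 + $1,600.00 = $26,458.72.
Offer Y is cheaper by $27,996.60 − $26,458.72 = $1,537.88.

Offer Y by $1,540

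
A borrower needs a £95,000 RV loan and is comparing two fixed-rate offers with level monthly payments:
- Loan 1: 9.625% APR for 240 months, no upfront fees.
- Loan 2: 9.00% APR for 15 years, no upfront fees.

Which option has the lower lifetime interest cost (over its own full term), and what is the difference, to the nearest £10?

Loan 1: monthly rate = 9.625%/12 = 0.0080208; payment = 95,000 × 0.0080208 / (1 − (1+0.0080208)^−240) = £893.29.
Total interest on Loan 1 = 240 × £893.29 − £95,000 = £119,389.60.
Loan 2: monthly rate = 9%/12 = 0.0075000; payment = 95,000 × 0.0075000 / (1 − (1+0.0075000)^−180) = £963.55.
Total interest on Loan 2 = 180 × £963.55 − £95,000 = £78,439.00.
Loan 2 is lower by £40,950.60.

Loan 2 by £40,950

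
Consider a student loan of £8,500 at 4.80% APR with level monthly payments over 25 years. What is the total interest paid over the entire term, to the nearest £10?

Monthly rate = 4.8%/12 = 0.0040000; payment = 8,500 × 0.0040000 / (1 − (1+0.0040000)^−300) = £48.70.
Total paid = 300 × £48.70 = £14,610.00; interest = £14,610.00 − £8,500 = £6,110.00.

£6,110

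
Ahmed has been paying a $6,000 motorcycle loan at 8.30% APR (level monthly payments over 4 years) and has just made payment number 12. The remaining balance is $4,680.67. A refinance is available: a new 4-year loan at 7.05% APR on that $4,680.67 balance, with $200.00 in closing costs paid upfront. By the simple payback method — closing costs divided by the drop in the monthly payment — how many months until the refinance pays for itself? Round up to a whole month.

Current payment = 6,000 × 8.3%/12 / (1 − (1+0.0069167)^−48) = $147.32.
Refinanced payment = 4,680.67 × 0.0058750 / (1 − (1+0.0058750)^−48) = $112.19.
Monthly savings = $147.32 − $112.19 = $35.13.
Break-even = $200.00 / $35.13 = 5.69 → 6 months.

6 months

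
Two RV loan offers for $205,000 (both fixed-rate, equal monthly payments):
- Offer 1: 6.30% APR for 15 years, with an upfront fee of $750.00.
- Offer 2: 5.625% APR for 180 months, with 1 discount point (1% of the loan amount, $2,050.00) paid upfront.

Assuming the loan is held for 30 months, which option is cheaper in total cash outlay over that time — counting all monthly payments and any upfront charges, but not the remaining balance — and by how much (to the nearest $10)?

Offer 1: monthly rate = 6.3%/12 = 0.0052500; payment = 205,000 × 0.0052500 / (1 − (1+0.0052500)^−180) = $1,763.31.
Offer 2: monthly rate = 5.625%/12 = 0.0046875; payment = 205,000 × 0.0046875 / (1 − (1+0.0046875)^−180) = $1,688.65.
Over 30 months: Offer 1 costs 30 × $1,763.31 + $750.00 = $53,649.30; Offer 2 costs 30 × $1,688.65 + $2,050.00 = $52,709.50.
Offer 2 is cheaper by $53,649.30 − $52,709.50 = $939.80.

Offer 2 by $940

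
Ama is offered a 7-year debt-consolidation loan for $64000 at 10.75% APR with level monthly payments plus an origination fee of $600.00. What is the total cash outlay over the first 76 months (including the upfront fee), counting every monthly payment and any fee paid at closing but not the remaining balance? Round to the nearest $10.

Monthly rate = 10.75%/12 = 0.0089583; payment = 64,000 × 0.0089583 / (1 − (1+0.0089583)^−84) = $1,087.44.
Total outlay = 76 × $1,087.44 + $600.00 = $83,245.44.

$83,250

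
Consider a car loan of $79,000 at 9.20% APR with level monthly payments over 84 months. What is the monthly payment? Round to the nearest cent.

$1,279.07

Monthly rate = 9.2%/12 = 0.0076667; payment = 79,000 × 0.0076667 / (1 − (1+0.0076667)^−84) = $1,279.07.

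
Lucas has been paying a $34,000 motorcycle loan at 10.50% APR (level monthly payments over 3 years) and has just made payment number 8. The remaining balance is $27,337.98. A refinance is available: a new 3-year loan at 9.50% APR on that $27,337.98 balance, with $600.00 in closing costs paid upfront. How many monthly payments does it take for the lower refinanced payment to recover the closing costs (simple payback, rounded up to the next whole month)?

Current payment = 34,000 × 10.5%/12 / (1 − (1+0.0087500)^−36) = $1,105.08.
Refinanced payment = 27,337.98 × 0.0079167 / (1 − (1+0.0079167)^−36) = $875.72.
Monthly savings = $1,105.08 − $875.72 = $229.36.
Break-even = $600.00 / $229.36 = 2.62 → 3 months.

3 months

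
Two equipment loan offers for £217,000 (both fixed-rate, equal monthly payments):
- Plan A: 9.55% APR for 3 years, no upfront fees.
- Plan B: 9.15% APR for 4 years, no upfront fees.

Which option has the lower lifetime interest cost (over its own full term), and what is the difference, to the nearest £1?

Plan A by £9,521

Plan A: monthly rate = 9.55%/12 = 0.0079583; payment = 217,000 × 0.0079583 / (1 − (1+0.0079583)^−36) = £6,956.22.
Total interest on Plan A = 36 × £6,956.22 − £217,000 = £33,423.92.
Plan B: monthly rate = 9.15%/12 = 0.0076250; payment = 217,000 × 0.0076250 / (1 − (1+0.0076250)^−48) = £5,415.52.
Total interest on Plan B = 48 × £5,415.52 − £217,000 = £42,944.96.
Plan A is lower by £9,521.04.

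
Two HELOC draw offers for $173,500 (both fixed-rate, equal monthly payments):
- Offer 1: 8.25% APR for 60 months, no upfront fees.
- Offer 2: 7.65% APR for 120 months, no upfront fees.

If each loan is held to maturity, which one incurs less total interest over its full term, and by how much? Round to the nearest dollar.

Offer 1: monthly rate = 8.25%/12 = 0.0068750; payment = 173,500 × 0.0068750 / (1 − (1+0.0068750)^−60) = $3,538.75.
Total interest on Offer 1 = 60 × $3,538.75 − $173,500 = $38,825.00.
Offer 2: monthly rate = 7.65%/12 = 0.0063750; payment = 173,500 × 0.0063750 / (1 − (1+0.0063750)^−120) = $2,073.08.
Total interest on Offer 2 = 120 × $2,073.08 − $173,500 = $75,269.60.
Offer 1 is lower by $36,444.60.

Offer 1 by $36,445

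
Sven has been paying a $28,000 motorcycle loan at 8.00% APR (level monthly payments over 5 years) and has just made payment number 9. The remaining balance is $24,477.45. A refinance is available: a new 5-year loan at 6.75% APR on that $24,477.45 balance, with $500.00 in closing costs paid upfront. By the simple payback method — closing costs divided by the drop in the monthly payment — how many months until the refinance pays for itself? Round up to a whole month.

Current payment = 28,000 × 8%/12 / (1 − (1+0.0066667)^−60) = $567.74.
Refinanced payment = 24,477.45 × 0.0056250 / (1 − (1+0.0056250)^−60) = $481.80.
Monthly savings = $567.74 − $481.80 = $85.94.
Break-even = $500.00 / $85.94 = 5.82 → 6 months.

6 months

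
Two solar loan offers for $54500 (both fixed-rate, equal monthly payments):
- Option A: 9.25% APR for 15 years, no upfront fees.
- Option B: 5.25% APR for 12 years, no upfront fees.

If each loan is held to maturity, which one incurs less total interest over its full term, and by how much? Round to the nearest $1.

Option A: monthly rate = 9.25%/12 = 0.0077083; payment = 54,500 × 0.0077083 / (1 − (1+0.0077083)^−180) = $560.91.
Total interest on Option A = 180 × $560.91 − $54,500 = $46,463.80.
Option B: at 5.25% the monthly rate is 0.0043750, so the payment is 54,500 × 0.0043750 / (1 − 1.0043750^−144) = $510.93.
Total interest on Option B = 144 × $510.93 − $54,500 = $19,073.92.
Option B is lower by $27,389.88.

Option B by $27,390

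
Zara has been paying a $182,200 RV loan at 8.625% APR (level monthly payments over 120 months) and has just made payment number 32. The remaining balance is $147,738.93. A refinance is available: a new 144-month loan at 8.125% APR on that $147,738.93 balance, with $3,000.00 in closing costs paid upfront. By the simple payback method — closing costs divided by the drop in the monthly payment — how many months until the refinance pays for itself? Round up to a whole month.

5 months

Current payment = 182,200 × 8.625%/12 / (1 − (1+0.0071875)^−120) = $2,271.22.
Refinanced payment = 147,738.93 × 0.0067708 / (1 − (1+0.0067708)^−144) = $1,609.35.
Monthly savings = $2,271.22 − $1,609.35 = $661.87.
Break-even = $3,000.00 / $661.87 = 4.53 → 5 months.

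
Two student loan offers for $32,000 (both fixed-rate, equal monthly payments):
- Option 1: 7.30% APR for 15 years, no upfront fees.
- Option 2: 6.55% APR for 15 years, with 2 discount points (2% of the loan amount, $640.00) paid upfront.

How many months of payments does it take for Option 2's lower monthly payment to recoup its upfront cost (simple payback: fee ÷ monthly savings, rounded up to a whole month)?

Option 1: monthly rate = 7.3%/12 = 0.0060833; payment = 32,000 × 0.0060833 / (1 − (1+0.0060833)^−180) = $293.02.
Option 2: monthly rate = 6.55%/12 = 0.0054583; payment = 32,000 × 0.0054583 / (1 − (1+0.0054583)^−180) = $279.63.
Monthly savings = $293.02 − $279.63 = $13.39.
Break-even = $640.00 / $13.39 = 47.80 → 48 months.

48 months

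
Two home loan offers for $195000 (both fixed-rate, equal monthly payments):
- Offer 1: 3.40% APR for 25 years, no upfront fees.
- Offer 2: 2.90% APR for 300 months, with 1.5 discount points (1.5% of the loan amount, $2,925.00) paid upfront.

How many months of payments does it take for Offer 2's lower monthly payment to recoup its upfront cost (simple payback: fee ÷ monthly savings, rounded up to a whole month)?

58 months

Offer 1: at 3.40% the monthly rate is 0.0028333, so the payment is 195,000 × 0.0028333 / (1 − 1.0028333^−300) = $965.79.
Offer 2: monthly rate = 2.9%/12 = 0.0024167; payment = 195,000 × 0.0024167 / (1 − (1+0.0024167)^−300) = $914.60.
Monthly savings = $965.79 − $914.60 = $51.19.
Break-even = $2,925.00 / $51.19 = 57.14 → 58 months.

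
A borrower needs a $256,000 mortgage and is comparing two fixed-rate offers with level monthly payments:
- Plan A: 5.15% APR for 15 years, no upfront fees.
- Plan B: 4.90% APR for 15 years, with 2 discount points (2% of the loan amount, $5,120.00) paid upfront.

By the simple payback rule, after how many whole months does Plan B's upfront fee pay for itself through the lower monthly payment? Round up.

Plan A: at 5.15% the monthly rate is 0.0042917, so the payment is 256,000 × 0.0042917 / (1 − 1.0042917^−180) = $2,044.49.
Plan B: monthly rate = 4.9%/12 = 0.0040833; payment = 256,000 × 0.0040833 / (1 − (1+0.0040833)^−180) = $2,011.12.
Monthly savings = $2,044.49 − $2,011.12 = $33.37.
Break-even = $5,120.00 / $33.37 = 153.43 → 154 months.

154 months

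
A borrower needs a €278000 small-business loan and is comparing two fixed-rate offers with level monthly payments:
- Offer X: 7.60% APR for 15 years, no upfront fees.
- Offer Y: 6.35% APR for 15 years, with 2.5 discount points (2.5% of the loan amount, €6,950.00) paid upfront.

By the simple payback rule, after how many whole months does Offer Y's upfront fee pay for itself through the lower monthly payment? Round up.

36 months

Offer X: at 7.60% the monthly rate is 0.0063333, so the payment is 278,000 × 0.0063333 / (1 − 1.0063333^−180) = €2,592.92.
Offer Y: at 6.35% the monthly rate is 0.0052917, so the payment is 278,000 × 0.0052917 / (1 − 1.0052917^−180) = €2,398.81.
Monthly savings = €2,592.92 − €2,398.81 = €194.11.
Break-even = €6,950.00 / €194.11 = 35.80 → 36 months.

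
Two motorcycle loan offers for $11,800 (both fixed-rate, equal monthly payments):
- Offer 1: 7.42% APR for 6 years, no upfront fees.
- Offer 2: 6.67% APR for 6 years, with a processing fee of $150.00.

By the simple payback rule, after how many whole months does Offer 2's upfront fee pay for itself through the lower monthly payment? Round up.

36 months

Offer 1: monthly rate = 7.42%/12 = 0.0061833; payment = 11,800 × 0.0061833 / (1 − (1+0.0061833)^−72) = $203.57.
Offer 2: monthly rate = 6.67%/12 = 0.0055583; payment = 11,800 × 0.0055583 / (1 − (1+0.0055583)^−72) = $199.31.
Monthly savings = $203.57 − $199.31 = $4.26.
Break-even = $150.00 / $4.26 = 35.21 → 36 months.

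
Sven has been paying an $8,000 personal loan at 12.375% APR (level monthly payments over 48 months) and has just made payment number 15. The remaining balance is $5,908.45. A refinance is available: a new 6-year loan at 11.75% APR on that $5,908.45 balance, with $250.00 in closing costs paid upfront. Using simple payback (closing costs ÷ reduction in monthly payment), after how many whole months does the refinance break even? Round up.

3 months

Current payment = 8,000 × 12.375%/12 / (1 − (1+0.0103125)^−48) = $212.15.
Refinanced payment = 5,908.45 × 0.0097917 / (1 − (1+0.0097917)^−72) = $114.74.
Monthly savings = $212.15 − $114.74 = $97.41.
Break-even = $250.00 / $97.41 = 2.57 → 3 months.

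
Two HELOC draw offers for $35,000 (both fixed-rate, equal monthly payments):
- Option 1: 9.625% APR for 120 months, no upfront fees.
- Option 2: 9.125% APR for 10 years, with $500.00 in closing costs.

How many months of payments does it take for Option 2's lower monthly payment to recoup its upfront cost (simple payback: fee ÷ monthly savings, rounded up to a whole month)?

Option 1: at 9.625% the monthly rate is 0.0080208, so the payment is 35,000 × 0.0080208 / (1 − 1.0080208^−120) = $455.29.
Option 2: monthly rate = 9.125%/12 = 0.0076042; payment = 35,000 × 0.0076042 / (1 − (1+0.0076042)^−120) = $445.74.
Monthly savings = $455.29 − $445.74 = $9.55.
Break-even = $500.00 / $9.55 = 52.36 → 53 months.

53 months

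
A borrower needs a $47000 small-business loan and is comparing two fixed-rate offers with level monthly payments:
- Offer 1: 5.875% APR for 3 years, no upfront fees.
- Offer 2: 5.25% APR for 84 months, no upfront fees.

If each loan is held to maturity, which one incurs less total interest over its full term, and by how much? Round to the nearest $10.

Offer 1: monthly rate = 5.875%/12 = 0.0048958; payment = 47,000 × 0.0048958 / (1 − (1+0.0048958)^−36) = $1,427.17.
Total interest on Offer 1 = 36 × $1,427.17 − $47,000 = $4,378.12.
Offer 2: at 5.25% the monthly rate is 0.0043750, so the payment is 47,000 × 0.0043750 / (1 − 1.0043750^−84) = $669.83.
Total interest on Offer 2 = 84 × $669.83 − $47,000 = $9,265.72.
Offer 1 is lower by $4,887.60.

Offer 1 by $4,890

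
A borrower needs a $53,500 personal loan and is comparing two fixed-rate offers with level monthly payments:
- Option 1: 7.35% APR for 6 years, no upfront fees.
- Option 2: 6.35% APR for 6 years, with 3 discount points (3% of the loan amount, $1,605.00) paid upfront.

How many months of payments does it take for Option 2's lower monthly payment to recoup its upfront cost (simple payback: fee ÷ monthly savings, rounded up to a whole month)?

63 months

Option 1: monthly rate = 7.35%/12 = 0.0061250; payment = 53,500 × 0.0061250 / (1 − (1+0.0061250)^−72) = $921.14.
Option 2: at 6.35% the monthly rate is 0.0052917, so the payment is 53,500 × 0.0052917 / (1 − 1.0052917^−72) = $895.52.
Monthly savings = $921.14 − $895.52 = $25.62.
Break-even = $1,605.00 / $25.62 = 62.65 → 63 months.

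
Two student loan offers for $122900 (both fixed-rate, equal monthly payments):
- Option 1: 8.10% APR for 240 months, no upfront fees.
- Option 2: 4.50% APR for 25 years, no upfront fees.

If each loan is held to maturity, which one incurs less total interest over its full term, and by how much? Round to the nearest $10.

Option 1: at 8.10% the monthly rate is 0.0067500, so the payment is 122,900 × 0.0067500 / (1 − 1.0067500^−240) = $1,035.65.
Total interest on Option 1 = 240 × $1,035.65 − $122,900 = $125,656.00.
Option 2: at 4.50% the monthly rate is 0.0037500, so the payment is 122,900 × 0.0037500 / (1 − 1.0037500^−300) = $683.12.
Total interest on Option 2 = 300 × $683.12 − $122,900 = $82,036.00.
Option 2 is lower by $43,620.00.

Option 2 by $43,620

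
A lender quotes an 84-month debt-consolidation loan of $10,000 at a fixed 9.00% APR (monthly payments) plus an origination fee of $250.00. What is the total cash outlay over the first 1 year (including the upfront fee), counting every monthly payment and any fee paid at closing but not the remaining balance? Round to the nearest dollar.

At 9.00% the monthly rate is 0.0075000, so the payment is 10,000 × 0.0075000 / (1 − 1.0075000^−84) = $160.89.
Total outlay = 12 × $160.89 + $250.00 = $2,180.68.

$2,181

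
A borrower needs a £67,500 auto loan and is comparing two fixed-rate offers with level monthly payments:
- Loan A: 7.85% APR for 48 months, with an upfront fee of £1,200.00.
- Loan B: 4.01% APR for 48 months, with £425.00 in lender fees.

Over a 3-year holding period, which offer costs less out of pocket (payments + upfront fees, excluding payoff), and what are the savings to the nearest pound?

Loan A: at 7.85% the monthly rate is 0.0065417, so the payment is 67,500 × 0.0065417 / (1 − 1.0065417^−48) = £1,643.12.
Loan B: at 4.01% the monthly rate is 0.0033417, so the payment is 67,500 × 0.0033417 / (1 − 1.0033417^−48) = £1,524.39.
Over 36 months: Loan A costs 36 × £1,643.12 + £1,200.00 = £60,352.32; Loan B costs 36 × £1,524.39 + £425.00 = £55,303.04.
Loan B is cheaper by £60,352.32 − £55,303.04 = £5,049.28.

Loan B by £5,049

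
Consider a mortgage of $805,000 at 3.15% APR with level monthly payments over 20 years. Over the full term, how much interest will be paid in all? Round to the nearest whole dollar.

$281,048

Monthly rate = 3.15%/12 = 0.0026250; payment = 805,000 × 0.0026250 / (1 − (1+0.0026250)^−240) = $4,525.20.
Total paid = 240 × $4,525.20 = $1,086,048.00; interest = $1,086,048.00 − $805,000 = $281,048.00.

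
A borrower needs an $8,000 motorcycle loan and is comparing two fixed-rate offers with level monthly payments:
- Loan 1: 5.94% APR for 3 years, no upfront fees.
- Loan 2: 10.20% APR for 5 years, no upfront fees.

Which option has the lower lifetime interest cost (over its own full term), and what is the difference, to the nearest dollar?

Loan 1: monthly rate = 5.94%/12 = 0.0049500; payment = 8,000 × 0.0049500 / (1 − (1+0.0049500)^−36) = $243.16.
Total interest on Loan 1 = 36 × $243.16 − $8,000 = $753.76.
Loan 2: monthly rate = 10.2%/12 = 0.0085000; payment = 8,000 × 0.0085000 / (1 − (1+0.0085000)^−60) = $170.76.
Total interest on Loan 2 = 60 × $170.76 − $8,000 = $2,245.60.
Loan 1 is lower by $1,491.84.

Loan 1 by $1,492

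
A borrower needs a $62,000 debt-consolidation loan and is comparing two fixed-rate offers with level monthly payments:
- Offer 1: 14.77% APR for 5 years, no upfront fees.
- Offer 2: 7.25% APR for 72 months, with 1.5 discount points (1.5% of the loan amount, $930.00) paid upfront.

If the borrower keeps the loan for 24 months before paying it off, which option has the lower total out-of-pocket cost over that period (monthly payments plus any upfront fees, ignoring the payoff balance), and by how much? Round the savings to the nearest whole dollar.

Offer 2 by $8,742

Offer 1: monthly rate = 14.77%/12 = 0.0123083; payment = 62,000 × 0.0123083 / (1 − (1+0.0123083)^−60) = $1,467.50.
Offer 2: monthly rate = 7.25%/12 = 0.0060417; payment = 62,000 × 0.0060417 / (1 − (1+0.0060417)^−72) = $1,064.50.
Over 24 months: Offer 1 costs 24 × $1,467.50 = $35,220.00; Offer 2 costs 24 × $1,064.50 + $930.00 = $26,478.00.
Offer 2 is cheaper by $35,220.00 − $26,478.00 = $8,742.00.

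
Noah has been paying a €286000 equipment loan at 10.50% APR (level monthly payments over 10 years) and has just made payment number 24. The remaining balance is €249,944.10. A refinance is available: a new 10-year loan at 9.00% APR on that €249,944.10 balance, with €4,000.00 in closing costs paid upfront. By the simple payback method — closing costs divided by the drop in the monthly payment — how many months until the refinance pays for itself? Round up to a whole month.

6 months

Current payment = 286,000 × 10.5%/12 / (1 − (1+0.0087500)^−120) = €3,859.14.
Refinanced payment = 249,944.10 × 0.0075000 / (1 − (1+0.0075000)^−120) = €3,166.19.
Monthly savings = €3,859.14 − €3,166.19 = €692.95.
Break-even = €4,000.00 / €692.95 = 5.77 → 6 months.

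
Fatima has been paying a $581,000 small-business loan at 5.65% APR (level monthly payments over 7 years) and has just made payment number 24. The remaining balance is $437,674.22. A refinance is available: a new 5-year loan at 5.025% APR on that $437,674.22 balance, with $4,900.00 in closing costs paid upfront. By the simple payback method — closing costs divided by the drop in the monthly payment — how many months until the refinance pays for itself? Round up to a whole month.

39 months

Current payment = 581,000 × 5.65%/12 / (1 − (1+0.0047083)^−84) = $8,390.42.
Refinanced payment = 437,674.22 × 0.0041875 / (1 − (1+0.0041875)^−60) = $8,264.47.
Monthly savings = $8,390.42 − $8,264.47 = $125.95.
Break-even = $4,900.00 / $125.95 = 38.90 → 39 months.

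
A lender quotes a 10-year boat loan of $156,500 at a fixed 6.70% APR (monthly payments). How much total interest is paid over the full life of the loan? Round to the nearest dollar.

At 6.70% the monthly rate is 0.0055833, so the payment is 156,500 × 0.0055833 / (1 − 1.0055833^−120) = $1,792.99.
Total paid = 120 × $1,792.99 = $215,158.80; interest = $215,158.80 − $156,500 = $58,658.80.

$58,659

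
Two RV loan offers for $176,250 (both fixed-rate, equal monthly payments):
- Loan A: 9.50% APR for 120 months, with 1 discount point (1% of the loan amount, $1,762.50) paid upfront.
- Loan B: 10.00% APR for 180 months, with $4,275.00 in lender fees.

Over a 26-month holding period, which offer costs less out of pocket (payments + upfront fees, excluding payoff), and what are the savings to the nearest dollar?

Loan A: monthly rate = 9.5%/12 = 0.0079167; payment = 176,250 × 0.0079167 / (1 − (1+0.0079167)^−120) = $2,280.63.
Loan B: monthly rate = 10%/12 = 0.0083333; payment = 176,250 × 0.0083333 / (1 − (1+0.0083333)^−180) = $1,893.99.
Over 26 months: Loan A costs 26 × $2,280.63 + $1,762.50 = $61,058.88; Loan B costs 26 × $1,893.99 + $4,275.00 = $53,518.74.
Loan B is cheaper by $61,058.88 − $53,518.74 = $7,540.14.

Loan B by $7,540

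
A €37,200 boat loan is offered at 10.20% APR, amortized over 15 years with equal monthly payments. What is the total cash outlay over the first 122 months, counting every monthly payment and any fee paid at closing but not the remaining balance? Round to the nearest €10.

Monthly rate = 10.2%/12 = 0.0085000; payment = 37,200 × 0.0085000 / (1 − (1+0.0085000)^−180) = €404.32.
Total outlay = 122 × €404.32 = €49,327.04.

€49,330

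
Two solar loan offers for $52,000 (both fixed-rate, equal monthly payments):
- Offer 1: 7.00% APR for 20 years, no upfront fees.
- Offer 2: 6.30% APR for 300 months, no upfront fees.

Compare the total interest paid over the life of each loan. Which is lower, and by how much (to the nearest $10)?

Offer 1: at 7.00% the monthly rate is 0.0058333, so the payment is 52,000 × 0.0058333 / (1 − 1.0058333^−240) = $403.16.
Total interest on Offer 1 = 240 × $403.16 − $52,000 = $44,758.40.
Offer 2: at 6.30% the monthly rate is 0.0052500, so the payment is 52,000 × 0.0052500 / (1 − 1.0052500^−300) = $344.64.
Total interest on Offer 2 = 300 × $344.64 − $52,000 = $51,392.00.
Offer 1 is lower by $6,633.60.

Offer 1 by $6,630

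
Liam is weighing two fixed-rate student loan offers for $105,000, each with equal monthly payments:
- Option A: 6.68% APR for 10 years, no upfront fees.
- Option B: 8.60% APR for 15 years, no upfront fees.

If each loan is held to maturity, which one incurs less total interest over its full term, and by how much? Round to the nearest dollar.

Option A by $42,998

Option A: monthly rate = 6.68%/12 = 0.0055667; payment = 105,000 × 0.0055667 / (1 − (1+0.0055667)^−120) = $1,201.89.
Total interest on Option A = 120 × $1,201.89 − $105,000 = $39,226.80.
Option B: at 8.60% the monthly rate is 0.0071667, so the payment is 105,000 × 0.0071667 / (1 − 1.0071667^−180) = $1,040.14.
Total interest on Option B = 180 × $1,040.14 − $105,000 = $82,225.20.
Option A is lower by $42,998.40.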